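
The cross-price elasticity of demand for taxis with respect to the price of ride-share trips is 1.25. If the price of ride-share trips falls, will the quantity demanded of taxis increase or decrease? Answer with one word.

decrease

ε > 0 and the price of ride-share trips falls, so the quantity of taxis moves in the same direction: it decreases.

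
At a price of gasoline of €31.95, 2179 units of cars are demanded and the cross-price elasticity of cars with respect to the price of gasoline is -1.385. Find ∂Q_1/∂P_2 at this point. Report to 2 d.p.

-94.46

ε = (∂Q_1/∂P_2)·(P_2/Q_1) ⇒ ∂Q_1/∂P_2 = ε·Q_1/P_2 = -1.385 × 2179/31.95 ≈ -94.46.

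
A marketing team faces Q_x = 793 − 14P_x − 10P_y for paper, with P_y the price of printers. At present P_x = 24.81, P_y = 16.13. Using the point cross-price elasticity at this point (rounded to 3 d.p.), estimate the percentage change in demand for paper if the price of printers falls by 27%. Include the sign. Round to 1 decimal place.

At P_x = 24.81, P_y = 16.13: Q_x = 284.36.
∂Q_x/∂P_y = -10.
ε = (∂Q_x/∂P_y)(P_y/Q_x) = -10.0000 × 16.13/284.36 ≈ -0.567.
%ΔQ_x ≈ ε × %ΔP_y = -0.567 × (-27%) = 15.3%.

15.3%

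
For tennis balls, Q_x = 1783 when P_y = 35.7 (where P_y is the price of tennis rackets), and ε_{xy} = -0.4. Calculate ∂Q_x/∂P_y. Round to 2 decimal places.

ε = (∂Q_x/∂P_y)·(P_y/Q_x) ⇒ ∂Q_x/∂P_y = ε·Q_x/P_y = -0.4 × 1783/35.7 ≈ -19.98.

-19.98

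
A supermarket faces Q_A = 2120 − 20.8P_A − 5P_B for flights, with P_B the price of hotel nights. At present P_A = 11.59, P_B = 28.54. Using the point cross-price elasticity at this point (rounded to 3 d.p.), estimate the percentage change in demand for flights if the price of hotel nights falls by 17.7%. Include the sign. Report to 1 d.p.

1.5%

At P_A = 11.59, P_B = 28.54: Q_A = 1736.228.
∂Q_A/∂P_B = -5.
ε = (∂Q_A/∂P_B)(P_B/Q_A) = -5.0000 × 28.54/1736.228 ≈ -0.082.
%ΔQ_A ≈ ε × %ΔP_B = -0.082 × (-17.7%) = 1.5%.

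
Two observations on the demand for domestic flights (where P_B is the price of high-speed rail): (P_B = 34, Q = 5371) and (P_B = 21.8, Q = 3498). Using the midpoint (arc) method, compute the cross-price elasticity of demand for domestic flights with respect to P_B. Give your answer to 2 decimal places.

0.97

ΔQ_A = 3498 − 5371 = -1873; ΔP_B = 21.8 − 34 = -12.2.
Midpoints: Q̄_A = 4434.5, P̄_B = 27.90.
ε = (ΔQ_A/Q̄_A)/(ΔP_B/P̄_B) = (-1873/4434.5)/(-12.2/27.90) ≈ 0.97.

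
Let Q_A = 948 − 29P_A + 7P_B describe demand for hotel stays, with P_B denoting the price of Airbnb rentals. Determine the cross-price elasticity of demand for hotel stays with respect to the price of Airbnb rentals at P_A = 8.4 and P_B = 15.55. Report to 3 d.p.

0.134

At P_A = 8.4 and P_B = 15.55: Q_A = 813.25.
∂Q_A/∂P_B = 7.
ε = (∂Q_A/∂P_B)(P_B/Q_A) = 7 × (15.55/813.25) ≈ 0.134.
Since ε > 0, hotel stays and Airbnb rentals are substitutes.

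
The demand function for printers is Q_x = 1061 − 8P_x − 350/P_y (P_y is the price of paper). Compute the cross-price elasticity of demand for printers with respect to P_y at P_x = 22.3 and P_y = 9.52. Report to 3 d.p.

At P_x = 22.3 and P_y = 9.52: Q_x = 845.835.
∂Q_x/∂P_y = 350/P_y² = 3.8618.
ε = (∂Q_x/∂P_y)(P_y/Q_x) = 3.8618 × (9.52/845.835) ≈ 0.043.
ε > 0: substitutes.

0.043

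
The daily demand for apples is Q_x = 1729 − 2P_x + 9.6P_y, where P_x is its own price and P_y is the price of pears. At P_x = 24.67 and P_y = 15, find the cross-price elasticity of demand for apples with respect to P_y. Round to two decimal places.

0.08

At P_x = 24.67 and P_y = 15: Q_x = 1823.66.
∂Q_x/∂P_y = 9.6.
ε = (∂Q_x/∂P_y)(P_y/Q_x) = 9.6 × (15/1823.66) ≈ 0.08.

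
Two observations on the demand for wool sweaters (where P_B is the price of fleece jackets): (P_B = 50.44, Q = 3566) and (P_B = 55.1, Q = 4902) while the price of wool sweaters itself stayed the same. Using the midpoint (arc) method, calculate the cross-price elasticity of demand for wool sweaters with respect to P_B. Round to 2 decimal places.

3.57

ΔQ_A = 4902 − 3566 = 1336; ΔP_B = 55.1 − 50.44 = 4.66.
Midpoints: Q̄_A = 4234.0, P̄_B = 52.77.
ε = (ΔQ_A/Q̄_A)/(ΔP_B/P̄_B) = (1336/4234.0)/(4.66/52.77) ≈ 3.57.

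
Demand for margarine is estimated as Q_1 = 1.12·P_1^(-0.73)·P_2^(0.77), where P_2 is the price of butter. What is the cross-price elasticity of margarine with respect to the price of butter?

0.77

In a log-linear (constant-elasticity) demand function, the coefficient on the exponent of P_2 is the cross-price elasticity.
ε = 0.77. Positive, so margarine and butter are substitutes.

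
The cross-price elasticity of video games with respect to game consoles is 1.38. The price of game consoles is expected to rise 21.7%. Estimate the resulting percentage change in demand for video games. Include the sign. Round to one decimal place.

%ΔQ ≈ ε × %ΔP of game consoles = 1.38 × (21.7%) = 29.9%.

29.9%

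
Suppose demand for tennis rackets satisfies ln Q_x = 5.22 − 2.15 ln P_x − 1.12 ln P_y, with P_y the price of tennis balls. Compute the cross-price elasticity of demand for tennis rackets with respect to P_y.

In a log-linear (constant-elasticity) demand function, the coefficient on ln P_y is the cross-price elasticity.
ε = -1.12. Negative, so tennis rackets and tennis balls are complements.

-1.12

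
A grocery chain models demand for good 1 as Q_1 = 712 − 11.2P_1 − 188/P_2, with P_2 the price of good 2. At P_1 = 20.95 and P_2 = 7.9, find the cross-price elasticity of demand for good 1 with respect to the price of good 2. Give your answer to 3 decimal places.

At P_1 = 20.95 and P_2 = 7.9: Q_1 = 453.563.
∂Q_1/∂P_2 = 188/P_2² = 3.0123.
ε = (∂Q_1/∂P_2)(P_2/Q_1) = 3.0123 × (7.9/453.563) ≈ 0.052.

0.052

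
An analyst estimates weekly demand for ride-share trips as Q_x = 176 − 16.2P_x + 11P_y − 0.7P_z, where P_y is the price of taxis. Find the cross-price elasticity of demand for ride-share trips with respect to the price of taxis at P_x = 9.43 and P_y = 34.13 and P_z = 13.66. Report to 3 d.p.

0.965

At P_x = 9.43 and P_y = 34.13 and P_z = 13.66: Q_x = 389.102.
∂Q_x/∂P_y = 11.
ε = (∂Q_x/∂P_y)(P_y/Q_x) = 11 × (34.13/389.102) ≈ 0.965.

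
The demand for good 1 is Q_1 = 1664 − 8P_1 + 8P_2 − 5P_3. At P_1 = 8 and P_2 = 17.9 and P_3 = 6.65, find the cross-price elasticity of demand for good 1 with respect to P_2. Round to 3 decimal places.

At P_1 = 8 and P_2 = 17.9 and P_3 = 6.65: Q_1 = 1709.95.
∂Q_1/∂P_2 = 8.
ε = (∂Q_1/∂P_2)(P_2/Q_1) = 8 × (17.9/1709.95) ≈ 0.084.
Since ε > 0, good 1 and good 2 are substitutes.

0.084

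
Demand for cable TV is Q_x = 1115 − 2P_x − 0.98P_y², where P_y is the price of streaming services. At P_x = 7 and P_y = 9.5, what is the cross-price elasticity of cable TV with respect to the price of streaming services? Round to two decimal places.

At P_x = 7 and P_y = 9.5: Q_x = 1012.555.
∂Q_x/∂P_y = -1.96P_y = -1.96(9.5) = -18.6200.
ε = (∂Q_x/∂P_y)(P_y/Q_x) = -18.6200 × (9.5/1012.555) ≈ -0.17.
ε < 0: complements.

-0.17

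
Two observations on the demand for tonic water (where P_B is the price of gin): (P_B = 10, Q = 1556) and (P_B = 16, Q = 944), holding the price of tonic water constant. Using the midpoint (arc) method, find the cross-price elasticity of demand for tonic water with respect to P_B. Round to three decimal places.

-1.061

ΔQ_A = 944 − 1556 = -612; ΔP_B = 16 − 10 = 6.
Midpoints: Q̄_A = 1250.0, P̄_B = 13.00.
ε = (ΔQ_A/Q̄_A)/(ΔP_B/P̄_B) = (-612/1250.0)/(6/13.00) ≈ -1.061.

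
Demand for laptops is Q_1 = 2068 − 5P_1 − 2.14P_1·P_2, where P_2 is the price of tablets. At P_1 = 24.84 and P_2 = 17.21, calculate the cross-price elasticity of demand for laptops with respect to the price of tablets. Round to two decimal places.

-0.89

At P_1 = 24.84 and P_2 = 17.21: Q_1 = 1028.958.
∂Q_1/∂P_2 = -2.14P_1 = -2.14(24.84) = -53.1576.
ε = (∂Q_1/∂P_2)(P_2/Q_1) = -53.1576 × (17.21/1028.958) ≈ -0.89.
ε < 0: complements.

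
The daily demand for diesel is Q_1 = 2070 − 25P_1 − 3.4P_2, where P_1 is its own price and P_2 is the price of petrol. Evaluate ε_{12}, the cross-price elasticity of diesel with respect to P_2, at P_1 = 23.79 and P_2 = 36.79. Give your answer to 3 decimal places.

At P_1 = 23.79 and P_2 = 36.79: Q_1 = 1350.164.
∂Q_1/∂P_2 = -3.4.
ε = (∂Q_1/∂P_2)(P_2/Q_1) = -3.4 × (36.79/1350.164) ≈ -0.093.
Since ε < 0, diesel and petrol are complements.

-0.093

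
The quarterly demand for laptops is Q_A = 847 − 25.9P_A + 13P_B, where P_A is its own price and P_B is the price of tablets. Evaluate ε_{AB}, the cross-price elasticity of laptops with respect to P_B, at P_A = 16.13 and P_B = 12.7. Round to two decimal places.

At P_A = 16.13 and P_B = 12.7: Q_A = 594.333.
∂Q_A/∂P_B = 13.
ε = (∂Q_A/∂P_B)(P_B/Q_A) = 13 × (12.7/594.333) ≈ 0.28.

0.28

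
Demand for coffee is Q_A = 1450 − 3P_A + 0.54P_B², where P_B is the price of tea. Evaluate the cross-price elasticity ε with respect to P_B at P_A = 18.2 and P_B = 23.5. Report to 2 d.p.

0.35

At P_A = 18.2 and P_B = 23.5: Q_A = 1693.615.
∂Q_A/∂P_B = 1.08P_B = 1.08(23.5) = 25.3800.
ε = (∂Q_A/∂P_B)(P_B/Q_A) = 25.3800 × (23.5/1693.615) ≈ 0.35.
ε > 0: substitutes.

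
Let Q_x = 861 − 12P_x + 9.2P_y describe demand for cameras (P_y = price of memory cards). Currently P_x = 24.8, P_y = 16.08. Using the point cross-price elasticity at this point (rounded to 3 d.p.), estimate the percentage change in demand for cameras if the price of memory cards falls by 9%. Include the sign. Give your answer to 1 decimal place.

At P_x = 24.8, P_y = 16.08: Q_x = 711.336.
∂Q_x/∂P_y = 9.2.
ε = (∂Q_x/∂P_y)(P_y/Q_x) = 9.2000 × 16.08/711.336 ≈ 0.208.
%ΔQ_x ≈ ε × %ΔP_y = 0.208 × (-9%) = -1.9%.

-1.9%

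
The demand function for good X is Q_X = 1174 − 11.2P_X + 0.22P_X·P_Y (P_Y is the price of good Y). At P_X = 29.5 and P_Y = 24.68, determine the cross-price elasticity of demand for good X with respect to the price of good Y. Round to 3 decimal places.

At P_X = 29.5 and P_Y = 24.68: Q_X = 1003.773.
∂Q_X/∂P_Y = 0.22P_X = 0.22(29.5) = 6.4900.
ε = (∂Q_X/∂P_Y)(P_Y/Q_X) = 6.4900 × (24.68/1003.773) ≈ 0.160.

0.160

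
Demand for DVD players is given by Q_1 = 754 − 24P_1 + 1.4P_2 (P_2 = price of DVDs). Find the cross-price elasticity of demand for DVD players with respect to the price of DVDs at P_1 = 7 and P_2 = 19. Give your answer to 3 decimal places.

0.043

At P_1 = 7 and P_2 = 19: Q_1 = 612.6.
∂Q_1/∂P_2 = 1.4.
ε = (∂Q_1/∂P_2)(P_2/Q_1) = 1.4 × (19/612.6) ≈ 0.043.
Since ε > 0, DVD players and DVDs are substitutes.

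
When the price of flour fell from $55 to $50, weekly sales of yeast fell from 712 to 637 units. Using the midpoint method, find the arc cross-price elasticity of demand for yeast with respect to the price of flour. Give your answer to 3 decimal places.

1.168

ΔQ_A = 637 − 712 = -75; ΔP_B = 50 − 55 = -5.
Midpoints: Q̄_A = 674.5, P̄_B = 52.50.
ε = (ΔQ_A/Q̄_A)/(ΔP_B/P̄_B) = (-75/674.5)/(-5/52.50) ≈ 1.168.
ε > 0: yeast and flour are substitutes.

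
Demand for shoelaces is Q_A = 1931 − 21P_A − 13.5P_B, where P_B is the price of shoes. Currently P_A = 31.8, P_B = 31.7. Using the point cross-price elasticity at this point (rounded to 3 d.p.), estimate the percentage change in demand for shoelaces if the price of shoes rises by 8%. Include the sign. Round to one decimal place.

At P_A = 31.8, P_B = 31.7: Q_A = 835.25.
∂Q_A/∂P_B = -13.5.
ε = (∂Q_A/∂P_B)(P_B/Q_A) = -13.5000 × 31.7/835.25 ≈ -0.512.
%ΔQ_A ≈ ε × %ΔP_B = -0.512 × (8%) = -4.1%.

-4.1%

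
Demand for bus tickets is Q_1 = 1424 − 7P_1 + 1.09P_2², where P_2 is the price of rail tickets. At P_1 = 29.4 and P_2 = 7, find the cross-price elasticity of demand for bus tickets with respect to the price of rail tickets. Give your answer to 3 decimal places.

0.084

At P_1 = 29.4 and P_2 = 7: Q_1 = 1271.61.
∂Q_1/∂P_2 = 2.18P_2 = 2.18(7) = 15.2600.
ε = (∂Q_1/∂P_2)(P_2/Q_1) = 15.2600 × (7/1271.61) ≈ 0.084.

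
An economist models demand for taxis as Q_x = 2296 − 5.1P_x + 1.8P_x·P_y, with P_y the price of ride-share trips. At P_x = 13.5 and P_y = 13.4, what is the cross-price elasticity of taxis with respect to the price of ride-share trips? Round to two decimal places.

At P_x = 13.5 and P_y = 13.4: Q_x = 2552.77.
∂Q_x/∂P_y = 1.8P_x = 1.8(13.5) = 24.3000.
ε = (∂Q_x/∂P_y)(P_y/Q_x) = 24.3000 × (13.4/2552.77) ≈ 0.13.
ε > 0: substitutes.

0.13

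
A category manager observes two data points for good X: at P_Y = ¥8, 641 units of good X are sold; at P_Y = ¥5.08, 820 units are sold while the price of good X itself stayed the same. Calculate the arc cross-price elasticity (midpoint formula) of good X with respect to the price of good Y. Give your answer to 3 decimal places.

-0.549

ΔQ_X = 820 − 641 = 179; ΔP_Y = 5.08 − 8 = -2.92.
Midpoints: Q̄_X = 730.5, P̄_Y = 6.54.
ε = (ΔQ_X/Q̄_X)/(ΔP_Y/P̄_Y) = (179/730.5)/(-2.92/6.54) ≈ -0.549.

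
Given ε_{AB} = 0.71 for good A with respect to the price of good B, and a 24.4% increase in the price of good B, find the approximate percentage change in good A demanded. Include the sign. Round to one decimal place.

%ΔQ ≈ ε × %ΔP of good B = 0.71 × (24.4%) = 17.3%.
Demand for good A rises by about 17.3%.

17.3%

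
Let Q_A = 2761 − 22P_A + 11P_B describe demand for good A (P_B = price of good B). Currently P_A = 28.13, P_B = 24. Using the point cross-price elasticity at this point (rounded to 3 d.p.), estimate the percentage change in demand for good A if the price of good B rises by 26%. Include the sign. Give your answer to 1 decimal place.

2.9%

At P_A = 28.13, P_B = 24: Q_A = 2406.14.
∂Q_A/∂P_B = 11.
ε = (∂Q_A/∂P_B)(P_B/Q_A) = 11.0000 × 24/2406.14 ≈ 0.110.
%ΔQ_A ≈ ε × %ΔP_B = 0.110 × (26%) = 2.9%.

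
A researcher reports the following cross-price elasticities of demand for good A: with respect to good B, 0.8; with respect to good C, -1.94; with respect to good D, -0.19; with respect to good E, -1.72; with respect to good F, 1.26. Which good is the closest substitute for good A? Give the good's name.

good F

Substitutes have ε > 0. Among the positive values, 1.26 (good F) is largest.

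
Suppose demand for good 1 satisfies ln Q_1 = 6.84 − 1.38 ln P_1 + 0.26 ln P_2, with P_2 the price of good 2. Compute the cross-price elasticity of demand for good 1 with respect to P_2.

In a log-linear (constant-elasticity) demand function, the coefficient on ln P_2 is the cross-price elasticity.
ε = 0.26. Positive, so good 1 and good 2 are substitutes.

0.26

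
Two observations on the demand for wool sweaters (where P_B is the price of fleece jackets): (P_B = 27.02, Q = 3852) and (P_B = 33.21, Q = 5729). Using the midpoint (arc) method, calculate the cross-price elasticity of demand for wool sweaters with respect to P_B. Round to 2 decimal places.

ΔQ_A = 5729 − 3852 = 1877; ΔP_B = 33.21 − 27.02 = 6.19.
Midpoints: Q̄_A = 4790.5, P̄_B = 30.12.
ε = (ΔQ_A/Q̄_A)/(ΔP_B/P̄_B) = (1877/4790.5)/(6.19/30.12) ≈ 1.91.
ε > 0: wool sweaters and fleece jackets are substitutes.

1.91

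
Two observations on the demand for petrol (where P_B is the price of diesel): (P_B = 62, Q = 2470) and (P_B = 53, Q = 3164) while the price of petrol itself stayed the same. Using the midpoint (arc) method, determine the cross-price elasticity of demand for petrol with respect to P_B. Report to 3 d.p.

ΔQ_A = 3164 − 2470 = 694; ΔP_B = 53 − 62 = -9.
Midpoints: Q̄_A = 2817.0, P̄_B = 57.50.
ε = (ΔQ_A/Q̄_A)/(ΔP_B/P̄_B) = (694/2817.0)/(-9/57.50) ≈ -1.574.
ε < 0: petrol and diesel are complements.

-1.574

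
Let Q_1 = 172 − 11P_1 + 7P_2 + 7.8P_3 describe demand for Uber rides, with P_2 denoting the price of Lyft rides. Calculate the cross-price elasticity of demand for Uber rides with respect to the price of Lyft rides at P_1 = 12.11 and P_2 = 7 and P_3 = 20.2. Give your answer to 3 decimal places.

0.200

At P_1 = 12.11 and P_2 = 7 and P_3 = 20.2: Q_1 = 245.35.
∂Q_1/∂P_2 = 7.
ε = (∂Q_1/∂P_2)(P_2/Q_1) = 7 × (7/245.35) ≈ 0.200.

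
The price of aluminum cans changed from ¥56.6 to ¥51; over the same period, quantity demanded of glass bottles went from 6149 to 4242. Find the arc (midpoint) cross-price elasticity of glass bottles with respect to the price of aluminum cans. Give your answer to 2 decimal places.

ΔQ_A = 4242 − 6149 = -1907; ΔP_B = 51 − 56.6 = -5.6.
Midpoints: Q̄_A = 5195.5, P̄_B = 53.80.
ε = (ΔQ_A/Q̄_A)/(ΔP_B/P̄_B) = (-1907/5195.5)/(-5.6/53.80) ≈ 3.53.
ε > 0: glass bottles and aluminum cans are substitutes.

3.53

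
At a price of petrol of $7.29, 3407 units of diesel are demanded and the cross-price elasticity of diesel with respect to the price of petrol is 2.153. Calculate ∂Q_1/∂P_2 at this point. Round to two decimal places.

ε = (∂Q_1/∂P_2)·(P_2/Q_1) ⇒ ∂Q_1/∂P_2 = ε·Q_1/P_2 = 2.153 × 3407/7.29 ≈ 1006.21.

1006.21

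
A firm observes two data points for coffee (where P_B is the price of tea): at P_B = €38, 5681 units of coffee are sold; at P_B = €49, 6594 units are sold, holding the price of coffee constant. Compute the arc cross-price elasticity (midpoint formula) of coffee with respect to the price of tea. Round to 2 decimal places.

ΔQ_A = 6594 − 5681 = 913; ΔP_B = 49 − 38 = 11.
Midpoints: Q̄_A = 6137.5, P̄_B = 43.50.
ε = (ΔQ_A/Q̄_A)/(ΔP_B/P̄_B) = (913/6137.5)/(11/43.50) ≈ 0.59.
ε > 0: coffee and tea are substitutes.

0.59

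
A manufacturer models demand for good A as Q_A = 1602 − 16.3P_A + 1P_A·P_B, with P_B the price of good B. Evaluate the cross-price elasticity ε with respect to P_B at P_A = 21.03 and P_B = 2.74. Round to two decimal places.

At P_A = 21.03 and P_B = 2.74: Q_A = 1316.833.
∂Q_A/∂P_B = 1P_A = 1(21.03) = 21.0300.
ε = (∂Q_A/∂P_B)(P_B/Q_A) = 21.0300 × (2.74/1316.833) ≈ 0.04.
ε > 0: substitutes.

0.04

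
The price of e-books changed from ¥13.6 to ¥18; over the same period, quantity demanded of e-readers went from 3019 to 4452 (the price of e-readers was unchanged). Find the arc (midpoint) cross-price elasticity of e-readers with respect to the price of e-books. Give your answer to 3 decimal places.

ΔQ_A = 4452 − 3019 = 1433; ΔP_B = 18 − 13.6 = 4.4.
Midpoints: Q̄_A = 3735.5, P̄_B = 15.80.
ε = (ΔQ_A/Q̄_A)/(ΔP_B/P̄_B) = (1433/3735.5)/(4.4/15.80) ≈ 1.378.
ε > 0: e-readers and e-books are substitutes.

1.378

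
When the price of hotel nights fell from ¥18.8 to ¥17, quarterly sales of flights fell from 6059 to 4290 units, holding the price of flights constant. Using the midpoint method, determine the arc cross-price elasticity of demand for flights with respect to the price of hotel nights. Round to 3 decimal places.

3.400

ΔQ_A = 4290 − 6059 = -1769; ΔP_B = 17 − 18.8 = -1.8.
Midpoints: Q̄_A = 5174.5, P̄_B = 17.90.
ε = (ΔQ_A/Q̄_A)/(ΔP_B/P̄_B) = (-1769/5174.5)/(-1.8/17.90) ≈ 3.400.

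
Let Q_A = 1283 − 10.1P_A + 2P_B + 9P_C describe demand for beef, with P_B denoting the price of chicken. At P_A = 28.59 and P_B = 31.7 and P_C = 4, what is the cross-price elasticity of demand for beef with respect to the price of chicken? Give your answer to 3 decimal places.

0.058

At P_A = 28.59 and P_B = 31.7 and P_C = 4: Q_A = 1093.641.
∂Q_A/∂P_B = 2.
ε = (∂Q_A/∂P_B)(P_B/Q_A) = 2 × (31.7/1093.641) ≈ 0.058.
Since ε > 0, beef and chicken are substitutes.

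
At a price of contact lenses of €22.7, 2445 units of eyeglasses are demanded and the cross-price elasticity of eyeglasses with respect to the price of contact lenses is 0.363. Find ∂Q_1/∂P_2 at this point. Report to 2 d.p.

39.10

ε = (∂Q_1/∂P_2)·(P_2/Q_1) ⇒ ∂Q_1/∂P_2 = ε·Q_1/P_2 = 0.363 × 2445/22.7 ≈ 39.10.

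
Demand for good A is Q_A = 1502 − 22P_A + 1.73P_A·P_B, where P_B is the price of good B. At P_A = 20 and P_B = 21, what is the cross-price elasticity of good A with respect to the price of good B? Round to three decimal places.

0.406

At P_A = 20 and P_B = 21: Q_A = 1788.6.
∂Q_A/∂P_B = 1.73P_A = 1.73(20) = 34.6000.
ε = (∂Q_A/∂P_B)(P_B/Q_A) = 34.6000 × (21/1788.6) ≈ 0.406.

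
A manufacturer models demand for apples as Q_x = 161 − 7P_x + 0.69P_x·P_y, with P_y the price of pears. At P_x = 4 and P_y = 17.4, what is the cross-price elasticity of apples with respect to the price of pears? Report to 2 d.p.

0.27

At P_x = 4 and P_y = 17.4: Q_x = 181.024.
∂Q_x/∂P_y = 0.69P_x = 0.69(4) = 2.7600.
ε = (∂Q_x/∂P_y)(P_y/Q_x) = 2.7600 × (17.4/181.024) ≈ 0.27.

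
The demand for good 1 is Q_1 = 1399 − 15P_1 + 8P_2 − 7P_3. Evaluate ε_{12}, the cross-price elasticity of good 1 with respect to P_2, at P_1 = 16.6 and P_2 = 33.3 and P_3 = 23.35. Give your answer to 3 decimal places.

0.213

At P_1 = 16.6 and P_2 = 33.3 and P_3 = 23.35: Q_1 = 1252.95.
∂Q_1/∂P_2 = 8.
ε = (∂Q_1/∂P_2)(P_2/Q_1) = 8 × (33.3/1252.95) ≈ 0.213.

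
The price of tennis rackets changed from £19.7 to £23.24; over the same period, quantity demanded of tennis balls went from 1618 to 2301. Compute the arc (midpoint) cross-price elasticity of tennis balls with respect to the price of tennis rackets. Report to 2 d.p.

ΔQ_A = 2301 − 1618 = 683; ΔP_B = 23.24 − 19.7 = 3.54.
Midpoints: Q̄_A = 1959.5, P̄_B = 21.47.
ε = (ΔQ_A/Q̄_A)/(ΔP_B/P̄_B) = (683/1959.5)/(3.54/21.47) ≈ 2.11.
ε > 0: tennis balls and tennis rackets are substitutes.

2.11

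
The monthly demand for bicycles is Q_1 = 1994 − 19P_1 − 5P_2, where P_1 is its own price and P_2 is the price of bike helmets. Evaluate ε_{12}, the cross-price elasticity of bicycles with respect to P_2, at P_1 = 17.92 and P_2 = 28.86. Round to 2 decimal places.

At P_1 = 17.92 and P_2 = 28.86: Q_1 = 1509.22.
∂Q_1/∂P_2 = -5.
ε = (∂Q_1/∂P_2)(P_2/Q_1) = -5 × (28.86/1509.22) ≈ -0.10.
Since ε < 0, bicycles and bike helmets are complements.

-0.10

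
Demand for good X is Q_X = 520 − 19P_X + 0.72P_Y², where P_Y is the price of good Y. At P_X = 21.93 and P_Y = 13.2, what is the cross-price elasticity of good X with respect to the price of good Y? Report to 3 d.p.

1.097

At P_X = 21.93 and P_Y = 13.2: Q_X = 228.783.
∂Q_X/∂P_Y = 1.44P_Y = 1.44(13.2) = 19.0080.
ε = (∂Q_X/∂P_Y)(P_Y/Q_X) = 19.0080 × (13.2/228.783) ≈ 1.097.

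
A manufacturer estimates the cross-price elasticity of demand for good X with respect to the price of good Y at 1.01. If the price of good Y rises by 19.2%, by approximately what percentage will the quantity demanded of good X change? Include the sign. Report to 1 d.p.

%ΔQ ≈ ε × %ΔP of good Y = 1.01 × (19.2%) = 19.4%.
Demand for good X rises by about 19.4%.

19.4%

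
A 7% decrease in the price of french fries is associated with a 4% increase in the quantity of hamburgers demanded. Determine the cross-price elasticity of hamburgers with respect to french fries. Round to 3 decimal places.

-0.571

ε = (%ΔQ of hamburgers) / (%ΔP of french fries) = (4%) / (-7%) ≈ -0.571.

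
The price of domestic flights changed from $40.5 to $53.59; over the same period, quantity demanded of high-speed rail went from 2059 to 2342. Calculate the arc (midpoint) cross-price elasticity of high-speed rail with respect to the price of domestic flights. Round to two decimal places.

0.46

ΔQ_A = 2342 − 2059 = 283; ΔP_B = 53.59 − 40.5 = 13.09.
Midpoints: Q̄_A = 2200.5, P̄_B = 47.05.
ε = (ΔQ_A/Q̄_A)/(ΔP_B/P̄_B) = (283/2200.5)/(13.09/47.05) ≈ 0.46.
ε > 0: high-speed rail and domestic flights are substitutes.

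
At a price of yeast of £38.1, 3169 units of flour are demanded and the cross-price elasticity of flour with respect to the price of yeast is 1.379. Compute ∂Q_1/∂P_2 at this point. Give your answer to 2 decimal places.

114.70

ε = (∂Q_1/∂P_2)·(P_2/Q_1) ⇒ ∂Q_1/∂P_2 = ε·Q_1/P_2 = 1.379 × 3169/38.1 ≈ 114.70.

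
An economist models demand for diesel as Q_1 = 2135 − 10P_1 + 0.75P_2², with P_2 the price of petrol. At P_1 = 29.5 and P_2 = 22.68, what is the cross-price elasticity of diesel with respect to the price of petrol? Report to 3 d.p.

0.347

At P_1 = 29.5 and P_2 = 22.68: Q_1 = 2225.787.
∂Q_1/∂P_2 = 1.5P_2 = 1.5(22.68) = 34.0200.
ε = (∂Q_1/∂P_2)(P_2/Q_1) = 34.0200 × (22.68/2225.787) ≈ 0.347.
ε > 0: substitutes.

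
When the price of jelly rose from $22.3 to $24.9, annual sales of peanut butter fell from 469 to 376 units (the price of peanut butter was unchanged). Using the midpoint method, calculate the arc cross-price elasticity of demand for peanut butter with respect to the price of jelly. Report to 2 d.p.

-2.00

ΔQ_A = 376 − 469 = -93; ΔP_B = 24.9 − 22.3 = 2.6.
Midpoints: Q̄_A = 422.5, P̄_B = 23.60.
ε = (ΔQ_A/Q̄_A)/(ΔP_B/P̄_B) = (-93/422.5)/(2.6/23.60) ≈ -2.00.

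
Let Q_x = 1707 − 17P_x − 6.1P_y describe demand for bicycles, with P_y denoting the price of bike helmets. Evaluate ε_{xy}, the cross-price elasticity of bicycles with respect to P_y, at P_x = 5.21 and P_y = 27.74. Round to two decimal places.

At P_x = 5.21 and P_y = 27.74: Q_x = 1449.216.
∂Q_x/∂P_y = -6.1.
ε = (∂Q_x/∂P_y)(P_y/Q_x) = -6.1 × (27.74/1449.216) ≈ -0.12.

-0.12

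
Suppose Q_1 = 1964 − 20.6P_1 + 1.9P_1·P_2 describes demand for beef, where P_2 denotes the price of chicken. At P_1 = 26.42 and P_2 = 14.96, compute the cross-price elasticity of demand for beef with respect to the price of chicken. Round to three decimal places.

At P_1 = 26.42 and P_2 = 14.96: Q_1 = 2170.710.
∂Q_1/∂P_2 = 1.9P_1 = 1.9(26.42) = 50.1980.
ε = (∂Q_1/∂P_2)(P_2/Q_1) = 50.1980 × (14.96/2170.710) ≈ 0.346.
ε > 0: substitutes.

0.346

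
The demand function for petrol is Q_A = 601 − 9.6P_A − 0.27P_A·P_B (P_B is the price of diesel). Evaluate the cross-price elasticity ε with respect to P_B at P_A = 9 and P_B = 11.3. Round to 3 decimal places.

At P_A = 9 and P_B = 11.3: Q_A = 487.141.
∂Q_A/∂P_B = -0.27P_A = -0.27(9) = -2.4300.
ε = (∂Q_A/∂P_B)(P_B/Q_A) = -2.4300 × (11.3/487.141) ≈ -0.056.
ε < 0: complements.

-0.056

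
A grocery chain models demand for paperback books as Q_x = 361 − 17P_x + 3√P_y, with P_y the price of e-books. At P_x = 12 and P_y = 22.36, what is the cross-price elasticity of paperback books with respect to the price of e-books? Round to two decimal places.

0.04

At P_x = 12 and P_y = 22.36: Q_x = 171.186.
∂Q_x/∂P_y = 3/(2√P_y) = 3/(2√22.36) = 0.3172.
ε = (∂Q_x/∂P_y)(P_y/Q_x) = 0.3172 × (22.36/171.186) ≈ 0.04.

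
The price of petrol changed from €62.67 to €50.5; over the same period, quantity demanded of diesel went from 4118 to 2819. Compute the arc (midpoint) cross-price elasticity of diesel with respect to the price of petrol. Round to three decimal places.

ΔQ_A = 2819 − 4118 = -1299; ΔP_B = 50.5 − 62.67 = -12.17.
Midpoints: Q̄_A = 3468.5, P̄_B = 56.59.
ε = (ΔQ_A/Q̄_A)/(ΔP_B/P̄_B) = (-1299/3468.5)/(-12.17/56.59) ≈ 1.741.

1.741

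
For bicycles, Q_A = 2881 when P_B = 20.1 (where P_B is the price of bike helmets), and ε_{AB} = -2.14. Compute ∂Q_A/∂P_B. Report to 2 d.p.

ε = (∂Q_A/∂P_B)·(P_B/Q_A) ⇒ ∂Q_A/∂P_B = ε·Q_A/P_B = -2.14 × 2881/20.1 ≈ -306.73.

-306.73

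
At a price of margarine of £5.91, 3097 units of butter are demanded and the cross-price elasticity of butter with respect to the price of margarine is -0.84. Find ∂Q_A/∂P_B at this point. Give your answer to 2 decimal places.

ε = (∂Q_A/∂P_B)·(P_B/Q_A) ⇒ ∂Q_A/∂P_B = ε·Q_A/P_B = -0.84 × 3097/5.91 ≈ -440.18.

-440.18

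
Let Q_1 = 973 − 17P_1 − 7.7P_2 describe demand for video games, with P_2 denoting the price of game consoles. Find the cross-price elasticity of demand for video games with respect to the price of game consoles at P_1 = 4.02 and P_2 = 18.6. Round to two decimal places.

-0.19

At P_1 = 4.02 and P_2 = 18.6: Q_1 = 761.44.
∂Q_1/∂P_2 = -7.7.
ε = (∂Q_1/∂P_2)(P_2/Q_1) = -7.7 × (18.6/761.44) ≈ -0.19.
Since ε < 0, video games and game consoles are complements.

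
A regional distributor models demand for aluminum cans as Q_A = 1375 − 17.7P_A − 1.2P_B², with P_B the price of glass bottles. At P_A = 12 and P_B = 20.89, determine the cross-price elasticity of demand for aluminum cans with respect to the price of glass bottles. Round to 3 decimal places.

-1.639

At P_A = 12 and P_B = 20.89: Q_A = 638.929.
∂Q_A/∂P_B = -2.4P_B = -2.4(20.89) = -50.1360.
ε = (∂Q_A/∂P_B)(P_B/Q_A) = -50.1360 × (20.89/638.929) ≈ -1.639.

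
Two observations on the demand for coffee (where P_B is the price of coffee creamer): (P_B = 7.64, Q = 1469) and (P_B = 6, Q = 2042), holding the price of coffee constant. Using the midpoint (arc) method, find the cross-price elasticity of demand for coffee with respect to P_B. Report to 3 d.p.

-1.357

ΔQ_A = 2042 − 1469 = 573; ΔP_B = 6 − 7.64 = -1.64.
Midpoints: Q̄_A = 1755.5, P̄_B = 6.82.
ε = (ΔQ_A/Q̄_A)/(ΔP_B/P̄_B) = (573/1755.5)/(-1.64/6.82) ≈ -1.357.
ε < 0: coffee and coffee creamer are complements.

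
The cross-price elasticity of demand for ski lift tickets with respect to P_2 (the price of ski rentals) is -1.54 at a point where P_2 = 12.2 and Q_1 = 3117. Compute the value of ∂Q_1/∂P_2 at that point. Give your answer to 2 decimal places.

ε = (∂Q_1/∂P_2)·(P_2/Q_1) ⇒ ∂Q_1/∂P_2 = ε·Q_1/P_2 = -1.54 × 3117/12.2 ≈ -393.46.

-393.46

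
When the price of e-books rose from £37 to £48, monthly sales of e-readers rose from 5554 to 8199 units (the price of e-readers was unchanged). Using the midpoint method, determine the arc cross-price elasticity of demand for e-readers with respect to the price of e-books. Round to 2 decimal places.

1.49

ΔQ_A = 8199 − 5554 = 2645; ΔP_B = 48 − 37 = 11.
Midpoints: Q̄_A = 6876.5, P̄_B = 42.50.
ε = (ΔQ_A/Q̄_A)/(ΔP_B/P̄_B) = (2645/6876.5)/(11/42.50) ≈ 1.49.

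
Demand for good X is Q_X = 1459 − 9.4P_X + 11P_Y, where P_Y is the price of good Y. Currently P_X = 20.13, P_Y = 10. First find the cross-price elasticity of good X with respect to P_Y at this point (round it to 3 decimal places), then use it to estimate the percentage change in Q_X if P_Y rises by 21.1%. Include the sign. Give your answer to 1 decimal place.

1.7%

At P_X = 20.13, P_Y = 10: Q_X = 1379.778.
∂Q_X/∂P_Y = 11.
ε = (∂Q_X/∂P_Y)(P_Y/Q_X) = 11.0000 × 10/1379.778 ≈ 0.080.
%ΔQ_X ≈ ε × %ΔP_Y = 0.080 × (21.1%) = 1.7%.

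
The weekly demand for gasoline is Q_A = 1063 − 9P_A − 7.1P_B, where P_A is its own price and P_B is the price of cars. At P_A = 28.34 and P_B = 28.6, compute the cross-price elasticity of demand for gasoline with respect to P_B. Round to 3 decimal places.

At P_A = 28.34 and P_B = 28.6: Q_A = 604.88.
∂Q_A/∂P_B = -7.1.
ε = (∂Q_A/∂P_B)(P_B/Q_A) = -7.1 × (28.6/604.88) ≈ -0.336.

-0.336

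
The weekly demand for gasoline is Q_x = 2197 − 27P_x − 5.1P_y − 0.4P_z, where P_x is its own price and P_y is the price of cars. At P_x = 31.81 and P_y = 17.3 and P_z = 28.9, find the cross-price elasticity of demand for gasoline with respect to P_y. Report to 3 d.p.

At P_x = 31.81 and P_y = 17.3 and P_z = 28.9: Q_x = 1238.34.
∂Q_x/∂P_y = -5.1.
ε = (∂Q_x/∂P_y)(P_y/Q_x) = -5.1 × (17.3/1238.34) ≈ -0.071.
Since ε < 0, gasoline and cars are complements.

-0.071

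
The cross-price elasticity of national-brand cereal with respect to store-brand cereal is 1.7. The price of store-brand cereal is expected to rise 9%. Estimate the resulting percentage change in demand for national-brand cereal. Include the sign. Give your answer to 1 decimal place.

15.3%

%ΔQ ≈ ε × %ΔP of store-brand cereal = 1.7 × (9%) = 15.3%.
Demand for national-brand cereal rises by about 15.3%.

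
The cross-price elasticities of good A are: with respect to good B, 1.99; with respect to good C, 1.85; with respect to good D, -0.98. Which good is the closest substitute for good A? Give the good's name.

Substitutes have ε > 0. Among the positive values, 1.99 (good B) is largest.

good B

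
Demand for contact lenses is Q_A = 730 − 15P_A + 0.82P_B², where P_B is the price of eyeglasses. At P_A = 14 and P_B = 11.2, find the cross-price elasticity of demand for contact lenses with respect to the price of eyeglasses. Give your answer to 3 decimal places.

0.330

At P_A = 14 and P_B = 11.2: Q_A = 622.861.
∂Q_A/∂P_B = 1.64P_B = 1.64(11.2) = 18.3680.
ε = (∂Q_A/∂P_B)(P_B/Q_A) = 18.3680 × (11.2/622.861) ≈ 0.330.
ε > 0: substitutes.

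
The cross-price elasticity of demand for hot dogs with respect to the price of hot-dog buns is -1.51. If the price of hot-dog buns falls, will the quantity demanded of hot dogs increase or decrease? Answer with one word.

ε < 0 and the price of hot-dog buns falls, so the quantity of hot dogs moves in the opposite direction: it increases.

increase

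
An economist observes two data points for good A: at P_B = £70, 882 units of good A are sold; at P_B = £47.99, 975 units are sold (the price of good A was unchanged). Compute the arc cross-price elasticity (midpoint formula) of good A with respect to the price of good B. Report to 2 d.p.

ΔQ_A = 975 − 882 = 93; ΔP_B = 47.99 − 70 = -22.01.
Midpoints: Q̄_A = 928.5, P̄_B = 59.00.
ε = (ΔQ_A/Q̄_A)/(ΔP_B/P̄_B) = (93/928.5)/(-22.01/59.00) ≈ -0.27.
ε < 0: good A and good B are complements.

-0.27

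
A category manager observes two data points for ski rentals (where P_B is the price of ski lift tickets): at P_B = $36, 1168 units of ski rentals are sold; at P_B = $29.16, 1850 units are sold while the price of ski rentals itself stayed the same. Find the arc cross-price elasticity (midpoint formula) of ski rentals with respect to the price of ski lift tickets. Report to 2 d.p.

ΔQ_A = 1850 − 1168 = 682; ΔP_B = 29.16 − 36 = -6.84.
Midpoints: Q̄_A = 1509.0, P̄_B = 32.58.
ε = (ΔQ_A/Q̄_A)/(ΔP_B/P̄_B) = (682/1509.0)/(-6.84/32.58) ≈ -2.15.
ε < 0: ski rentals and ski lift tickets are complements.

-2.15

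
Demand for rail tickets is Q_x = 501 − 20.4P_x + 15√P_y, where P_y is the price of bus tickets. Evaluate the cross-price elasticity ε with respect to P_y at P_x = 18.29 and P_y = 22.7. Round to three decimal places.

At P_x = 18.29 and P_y = 22.7: Q_x = 199.351.
∂Q_x/∂P_y = 15/(2√P_y) = 15/(2√22.7) = 1.5742.
ε = (∂Q_x/∂P_y)(P_y/Q_x) = 1.5742 × (22.7/199.351) ≈ 0.179.

0.179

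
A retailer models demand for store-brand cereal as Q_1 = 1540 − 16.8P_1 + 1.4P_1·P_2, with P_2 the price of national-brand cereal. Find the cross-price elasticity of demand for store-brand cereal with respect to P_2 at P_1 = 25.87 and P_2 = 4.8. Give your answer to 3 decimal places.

At P_1 = 25.87 and P_2 = 4.8: Q_1 = 1279.230.
∂Q_1/∂P_2 = 1.4P_1 = 1.4(25.87) = 36.2180.
ε = (∂Q_1/∂P_2)(P_2/Q_1) = 36.2180 × (4.8/1279.230) ≈ 0.136.

0.136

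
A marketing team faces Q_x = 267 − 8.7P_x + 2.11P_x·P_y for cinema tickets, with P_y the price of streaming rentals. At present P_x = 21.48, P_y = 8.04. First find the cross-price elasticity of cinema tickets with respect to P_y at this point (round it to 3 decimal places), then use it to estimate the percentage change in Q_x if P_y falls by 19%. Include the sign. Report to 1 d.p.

-15.6%

At P_x = 21.48, P_y = 8.04: Q_x = 444.519.
∂Q_x/∂P_y = 2.11P_x = 45.3228.
ε = (∂Q_x/∂P_y)(P_y/Q_x) = 45.3228 × 8.04/444.519 ≈ 0.820.
%ΔQ_x ≈ ε × %ΔP_y = 0.820 × (-19%) = -15.6%.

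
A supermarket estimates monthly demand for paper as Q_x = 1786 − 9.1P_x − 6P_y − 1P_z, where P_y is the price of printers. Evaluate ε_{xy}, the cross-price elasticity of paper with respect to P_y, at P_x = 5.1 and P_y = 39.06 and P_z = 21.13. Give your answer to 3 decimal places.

-0.158

At P_x = 5.1 and P_y = 39.06 and P_z = 21.13: Q_x = 1484.1.
∂Q_x/∂P_y = -6.
ε = (∂Q_x/∂P_y)(P_y/Q_x) = -6 × (39.06/1484.1) ≈ -0.158.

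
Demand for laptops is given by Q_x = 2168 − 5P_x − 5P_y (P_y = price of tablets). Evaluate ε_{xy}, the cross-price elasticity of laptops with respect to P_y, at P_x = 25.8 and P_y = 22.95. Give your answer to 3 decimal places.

-0.060

At P_x = 25.8 and P_y = 22.95: Q_x = 1924.25.
∂Q_x/∂P_y = -5.
ε = (∂Q_x/∂P_y)(P_y/Q_x) = -5 × (22.95/1924.25) ≈ -0.060.
Since ε < 0, laptops and tablets are complements.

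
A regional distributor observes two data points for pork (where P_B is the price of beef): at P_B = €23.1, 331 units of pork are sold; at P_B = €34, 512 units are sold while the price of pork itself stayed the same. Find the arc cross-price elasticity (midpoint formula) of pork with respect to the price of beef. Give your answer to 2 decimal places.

ΔQ_A = 512 − 331 = 181; ΔP_B = 34 − 23.1 = 10.9.
Midpoints: Q̄_A = 421.5, P̄_B = 28.55.
ε = (ΔQ_A/Q̄_A)/(ΔP_B/P̄_B) = (181/421.5)/(10.9/28.55) ≈ 1.12.

1.12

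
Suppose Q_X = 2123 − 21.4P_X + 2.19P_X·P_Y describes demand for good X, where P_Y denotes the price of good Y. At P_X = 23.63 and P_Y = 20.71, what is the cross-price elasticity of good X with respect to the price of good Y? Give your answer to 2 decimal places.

At P_X = 23.63 and P_Y = 20.71: Q_X = 2689.054.
∂Q_X/∂P_Y = 2.19P_X = 2.19(23.63) = 51.7497.
ε = (∂Q_X/∂P_Y)(P_Y/Q_X) = 51.7497 × (20.71/2689.054) ≈ 0.40.

0.40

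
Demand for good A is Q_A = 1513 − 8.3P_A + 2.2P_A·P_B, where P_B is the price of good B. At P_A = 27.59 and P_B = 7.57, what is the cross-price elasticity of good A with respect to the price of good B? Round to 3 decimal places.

0.264

At P_A = 27.59 and P_B = 7.57: Q_A = 1743.487.
∂Q_A/∂P_B = 2.2P_A = 2.2(27.59) = 60.6980.
ε = (∂Q_A/∂P_B)(P_B/Q_A) = 60.6980 × (7.57/1743.487) ≈ 0.264.
ε > 0: substitutes.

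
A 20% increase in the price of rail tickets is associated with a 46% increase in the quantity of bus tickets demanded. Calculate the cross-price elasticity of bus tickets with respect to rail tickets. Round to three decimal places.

2.300

ε = (%ΔQ of bus tickets) / (%ΔP of rail tickets) = (46%) / (20%) ≈ 2.300.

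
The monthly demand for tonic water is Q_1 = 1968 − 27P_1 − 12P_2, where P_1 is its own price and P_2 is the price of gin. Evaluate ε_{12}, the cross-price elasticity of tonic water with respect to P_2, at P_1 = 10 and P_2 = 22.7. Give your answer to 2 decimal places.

At P_1 = 10 and P_2 = 22.7: Q_1 = 1425.6.
∂Q_1/∂P_2 = -12.
ε = (∂Q_1/∂P_2)(P_2/Q_1) = -12 × (22.7/1425.6) ≈ -0.19.

-0.19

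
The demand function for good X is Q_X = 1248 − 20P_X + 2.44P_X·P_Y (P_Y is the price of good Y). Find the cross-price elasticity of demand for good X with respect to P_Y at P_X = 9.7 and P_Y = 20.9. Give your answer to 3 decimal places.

0.319

At P_X = 9.7 and P_Y = 20.9: Q_X = 1548.661.
∂Q_X/∂P_Y = 2.44P_X = 2.44(9.7) = 23.6680.
ε = (∂Q_X/∂P_Y)(P_Y/Q_X) = 23.6680 × (20.9/1548.661) ≈ 0.319.
ε > 0: substitutes.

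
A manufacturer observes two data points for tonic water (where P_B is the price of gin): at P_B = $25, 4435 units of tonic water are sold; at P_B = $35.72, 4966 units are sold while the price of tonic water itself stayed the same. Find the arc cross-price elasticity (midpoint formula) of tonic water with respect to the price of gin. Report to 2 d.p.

0.32

ΔQ_A = 4966 − 4435 = 531; ΔP_B = 35.72 − 25 = 10.72.
Midpoints: Q̄_A = 4700.5, P̄_B = 30.36.
ε = (ΔQ_A/Q̄_A)/(ΔP_B/P̄_B) = (531/4700.5)/(10.72/30.36) ≈ 0.32.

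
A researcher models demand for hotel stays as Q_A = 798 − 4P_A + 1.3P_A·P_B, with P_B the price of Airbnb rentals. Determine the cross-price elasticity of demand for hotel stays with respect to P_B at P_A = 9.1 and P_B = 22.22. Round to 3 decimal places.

0.257

At P_A = 9.1 and P_B = 22.22: Q_A = 1024.463.
∂Q_A/∂P_B = 1.3P_A = 1.3(9.1) = 11.8300.
ε = (∂Q_A/∂P_B)(P_B/Q_A) = 11.8300 × (22.22/1024.463) ≈ 0.257.
ε > 0: substitutes.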